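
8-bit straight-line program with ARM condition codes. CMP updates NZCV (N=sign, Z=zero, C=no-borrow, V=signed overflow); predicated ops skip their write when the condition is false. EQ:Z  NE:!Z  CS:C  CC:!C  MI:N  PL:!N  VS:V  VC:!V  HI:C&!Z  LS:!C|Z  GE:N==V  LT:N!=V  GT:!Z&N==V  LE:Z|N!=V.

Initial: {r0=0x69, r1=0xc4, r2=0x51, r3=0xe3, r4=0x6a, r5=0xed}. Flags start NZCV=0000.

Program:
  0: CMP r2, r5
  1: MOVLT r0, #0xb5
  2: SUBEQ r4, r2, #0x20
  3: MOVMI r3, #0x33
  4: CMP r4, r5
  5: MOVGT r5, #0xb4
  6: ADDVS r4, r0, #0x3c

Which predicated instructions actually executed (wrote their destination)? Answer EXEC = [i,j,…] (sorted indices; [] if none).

EXEC = [5]

0: ✓ CMP  NZCV=0000
1: · MOVLT
2: · SUBEQ
3: · MOVMI
4: ✓ CMP  NZCV=0000
5: ✓ MOVGT  r5←0xb4
6: · ADDVS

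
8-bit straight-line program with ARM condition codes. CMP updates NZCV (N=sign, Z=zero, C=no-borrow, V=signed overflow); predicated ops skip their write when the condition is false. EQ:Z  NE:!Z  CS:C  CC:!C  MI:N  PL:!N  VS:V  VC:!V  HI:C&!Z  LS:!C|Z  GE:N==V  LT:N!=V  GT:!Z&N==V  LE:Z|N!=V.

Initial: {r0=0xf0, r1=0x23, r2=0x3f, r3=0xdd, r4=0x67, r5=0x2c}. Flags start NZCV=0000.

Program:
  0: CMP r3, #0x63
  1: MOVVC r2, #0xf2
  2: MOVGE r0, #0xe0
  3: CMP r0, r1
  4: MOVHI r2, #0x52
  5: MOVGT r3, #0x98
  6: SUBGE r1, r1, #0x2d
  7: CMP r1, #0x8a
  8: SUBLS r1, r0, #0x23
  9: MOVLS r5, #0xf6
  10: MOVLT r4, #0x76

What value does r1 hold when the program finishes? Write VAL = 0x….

VAL = 0xcd

0: ✓ CMP  NZCV=0011
1: · MOVVC
2: · MOVGE
3: ✓ CMP  NZCV=1010
4: ✓ MOVHI  r2←0x52
5: · MOVGT
6: · SUBGE
7: ✓ CMP  NZCV=1001
8: ✓ SUBLS  r1←0xcd
9: ✓ MOVLS  r5←0xf6
10: · MOVLT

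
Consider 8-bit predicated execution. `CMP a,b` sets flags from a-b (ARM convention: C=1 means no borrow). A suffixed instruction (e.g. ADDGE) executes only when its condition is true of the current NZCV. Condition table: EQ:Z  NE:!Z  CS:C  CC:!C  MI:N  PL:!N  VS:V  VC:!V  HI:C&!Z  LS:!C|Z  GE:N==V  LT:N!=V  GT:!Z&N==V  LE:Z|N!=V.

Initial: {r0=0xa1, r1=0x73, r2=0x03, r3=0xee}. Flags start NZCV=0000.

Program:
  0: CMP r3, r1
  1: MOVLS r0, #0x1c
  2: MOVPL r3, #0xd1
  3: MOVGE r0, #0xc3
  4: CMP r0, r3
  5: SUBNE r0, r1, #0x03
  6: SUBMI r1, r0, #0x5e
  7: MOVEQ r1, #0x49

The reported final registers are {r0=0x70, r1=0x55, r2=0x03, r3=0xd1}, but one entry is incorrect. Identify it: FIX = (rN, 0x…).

0: ✓ CMP  NZCV=0011
1: · MOVLS
2: ✓ MOVPL  r3←0xd1
3: · MOVGE
4: ✓ CMP  NZCV=1000
5: ✓ SUBNE  r0←0x70
6: ✓ SUBMI  r1←0x12
7: · MOVEQ

FIX = (r1, 0x12)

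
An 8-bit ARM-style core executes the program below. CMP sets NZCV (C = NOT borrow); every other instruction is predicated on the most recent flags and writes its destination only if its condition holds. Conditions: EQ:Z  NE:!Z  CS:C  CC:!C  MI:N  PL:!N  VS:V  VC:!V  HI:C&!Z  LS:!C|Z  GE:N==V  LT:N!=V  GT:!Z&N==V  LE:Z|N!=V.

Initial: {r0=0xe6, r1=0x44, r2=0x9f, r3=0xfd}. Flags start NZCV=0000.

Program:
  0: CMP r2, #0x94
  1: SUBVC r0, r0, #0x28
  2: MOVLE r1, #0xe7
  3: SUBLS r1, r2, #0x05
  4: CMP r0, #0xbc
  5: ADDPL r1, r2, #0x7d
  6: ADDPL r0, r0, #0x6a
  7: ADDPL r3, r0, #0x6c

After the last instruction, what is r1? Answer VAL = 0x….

0: ✓ CMP  NZCV=0010
1: ✓ SUBVC  r0←0xbe
2: · MOVLE
3: · SUBLS
4: ✓ CMP  NZCV=0010
5: ✓ ADDPL  r1←0x1c
6: ✓ ADDPL  r0←0x28
7: ✓ ADDPL  r3←0x94

VAL = 0x1c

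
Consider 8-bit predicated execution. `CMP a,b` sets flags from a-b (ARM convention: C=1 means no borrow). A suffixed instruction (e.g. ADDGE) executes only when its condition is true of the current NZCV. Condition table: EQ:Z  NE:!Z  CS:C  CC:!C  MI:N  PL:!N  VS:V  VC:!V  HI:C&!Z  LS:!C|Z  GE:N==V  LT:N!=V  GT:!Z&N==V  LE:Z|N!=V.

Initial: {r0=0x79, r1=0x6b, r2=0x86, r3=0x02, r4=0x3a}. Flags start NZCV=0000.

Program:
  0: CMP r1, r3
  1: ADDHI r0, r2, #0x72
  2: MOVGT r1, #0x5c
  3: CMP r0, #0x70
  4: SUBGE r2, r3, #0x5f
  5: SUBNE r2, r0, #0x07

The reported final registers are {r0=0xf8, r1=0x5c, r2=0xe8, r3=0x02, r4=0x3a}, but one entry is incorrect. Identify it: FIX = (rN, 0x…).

FIX = (r2, 0xf1)

[0] flags=0010 → (cmp)
[1] flags=0010 HI?T → r0=0xf8
[2] flags=0010 GT?T → r1=0x5c
[3] flags=1010 → (cmp)
[4] flags=1010 GE?F → skip
[5] flags=1010 NE?T → r2=0xf1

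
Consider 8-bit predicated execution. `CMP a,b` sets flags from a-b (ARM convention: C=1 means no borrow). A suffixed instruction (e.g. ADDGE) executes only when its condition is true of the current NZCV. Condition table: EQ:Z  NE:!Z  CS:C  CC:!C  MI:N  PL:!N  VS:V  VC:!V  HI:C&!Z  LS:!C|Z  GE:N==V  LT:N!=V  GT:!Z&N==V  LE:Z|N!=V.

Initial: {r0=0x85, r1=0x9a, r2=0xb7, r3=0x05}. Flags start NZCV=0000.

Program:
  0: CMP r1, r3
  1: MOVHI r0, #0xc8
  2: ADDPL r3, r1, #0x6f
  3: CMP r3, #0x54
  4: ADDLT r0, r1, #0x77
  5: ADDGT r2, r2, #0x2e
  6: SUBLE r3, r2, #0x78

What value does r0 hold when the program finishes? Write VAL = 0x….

[0] flags=1010 → (cmp)
[1] flags=1010 HI?T → r0=0xc8
[2] flags=1010 PL?F → skip
[3] flags=1000 → (cmp)
[4] flags=1000 LT?T → r0=0x11
[5] flags=1000 GT?F → skip
[6] flags=1000 LE?T → r3=0x3f

VAL = 0x11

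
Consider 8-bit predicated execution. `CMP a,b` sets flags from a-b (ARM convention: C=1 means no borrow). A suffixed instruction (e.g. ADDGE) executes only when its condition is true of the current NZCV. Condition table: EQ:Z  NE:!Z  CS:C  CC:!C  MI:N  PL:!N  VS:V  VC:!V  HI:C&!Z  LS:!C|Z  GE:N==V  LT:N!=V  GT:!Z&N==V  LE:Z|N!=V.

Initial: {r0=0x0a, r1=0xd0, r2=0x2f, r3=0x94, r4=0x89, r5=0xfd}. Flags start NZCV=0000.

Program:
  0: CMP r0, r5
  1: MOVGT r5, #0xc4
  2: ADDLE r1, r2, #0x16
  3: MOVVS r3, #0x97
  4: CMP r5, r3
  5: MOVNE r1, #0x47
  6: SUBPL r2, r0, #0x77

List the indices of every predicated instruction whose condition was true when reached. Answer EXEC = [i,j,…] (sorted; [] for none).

EXEC = [1,5,6]

[0] flags=0000 → (cmp)
[1] flags=0000 GT?T → r5=0xc4
[2] flags=0000 LE?F → skip
[3] flags=0000 VS?F → skip
[4] flags=0010 → (cmp)
[5] flags=0010 NE?T → r1=0x47
[6] flags=0010 PL?T → r2=0x93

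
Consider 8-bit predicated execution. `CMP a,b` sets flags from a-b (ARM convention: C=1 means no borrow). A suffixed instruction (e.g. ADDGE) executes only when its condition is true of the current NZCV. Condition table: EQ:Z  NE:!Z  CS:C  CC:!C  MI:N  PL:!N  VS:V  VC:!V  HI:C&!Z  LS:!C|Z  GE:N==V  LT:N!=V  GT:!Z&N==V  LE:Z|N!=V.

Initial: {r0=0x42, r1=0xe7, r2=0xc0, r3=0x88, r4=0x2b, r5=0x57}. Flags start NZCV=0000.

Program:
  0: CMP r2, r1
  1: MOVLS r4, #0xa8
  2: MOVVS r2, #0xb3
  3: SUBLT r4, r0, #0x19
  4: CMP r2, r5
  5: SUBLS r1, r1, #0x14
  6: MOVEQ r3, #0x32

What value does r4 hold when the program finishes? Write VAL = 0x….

VAL = 0x29

0: ✓ CMP  NZCV=1000
1: ✓ MOVLS  r4←0xa8
2: · MOVVS
3: ✓ SUBLT  r4←0x29
4: ✓ CMP  NZCV=0011
5: · SUBLS
6: · MOVEQ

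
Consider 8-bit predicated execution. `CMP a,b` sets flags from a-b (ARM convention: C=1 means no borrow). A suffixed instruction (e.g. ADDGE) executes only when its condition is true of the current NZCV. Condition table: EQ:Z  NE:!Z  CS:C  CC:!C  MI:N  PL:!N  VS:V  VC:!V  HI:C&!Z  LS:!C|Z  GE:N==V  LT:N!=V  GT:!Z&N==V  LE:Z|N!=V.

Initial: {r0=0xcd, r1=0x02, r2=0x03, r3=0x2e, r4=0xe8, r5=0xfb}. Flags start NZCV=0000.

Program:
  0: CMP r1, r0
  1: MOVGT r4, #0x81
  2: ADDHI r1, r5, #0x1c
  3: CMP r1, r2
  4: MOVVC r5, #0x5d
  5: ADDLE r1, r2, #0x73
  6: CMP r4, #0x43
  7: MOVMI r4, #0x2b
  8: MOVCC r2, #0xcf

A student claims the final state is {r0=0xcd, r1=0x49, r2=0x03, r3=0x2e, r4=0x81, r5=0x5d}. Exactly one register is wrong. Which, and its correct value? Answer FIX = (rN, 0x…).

FIX = (r1, 0x76)

0: ✓ CMP  NZCV=0000
1: ✓ MOVGT  r4←0x81
2: · ADDHI
3: ✓ CMP  NZCV=1000
4: ✓ MOVVC  r5←0x5d
5: ✓ ADDLE  r1←0x76
6: ✓ CMP  NZCV=0011
7: · MOVMI
8: · MOVCC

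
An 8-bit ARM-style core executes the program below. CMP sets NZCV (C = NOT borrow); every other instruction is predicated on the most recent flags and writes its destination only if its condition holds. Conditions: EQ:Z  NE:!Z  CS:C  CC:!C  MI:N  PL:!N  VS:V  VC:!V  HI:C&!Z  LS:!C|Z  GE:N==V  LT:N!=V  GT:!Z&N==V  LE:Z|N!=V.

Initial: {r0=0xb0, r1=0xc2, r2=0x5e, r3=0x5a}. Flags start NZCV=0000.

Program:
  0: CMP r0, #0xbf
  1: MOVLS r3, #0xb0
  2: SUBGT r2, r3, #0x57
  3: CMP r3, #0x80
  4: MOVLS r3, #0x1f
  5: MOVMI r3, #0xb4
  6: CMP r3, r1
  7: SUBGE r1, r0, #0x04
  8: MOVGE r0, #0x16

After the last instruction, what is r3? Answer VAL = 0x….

VAL = 0xb0

[0] flags=1000 → (cmp)
[1] flags=1000 LS?T → r3=0xb0
[2] flags=1000 GT?F → skip
[3] flags=0010 → (cmp)
[4] flags=0010 LS?F → skip
[5] flags=0010 MI?F → skip
[6] flags=1000 → (cmp)
[7] flags=1000 GE?F → skip
[8] flags=1000 GE?F → skip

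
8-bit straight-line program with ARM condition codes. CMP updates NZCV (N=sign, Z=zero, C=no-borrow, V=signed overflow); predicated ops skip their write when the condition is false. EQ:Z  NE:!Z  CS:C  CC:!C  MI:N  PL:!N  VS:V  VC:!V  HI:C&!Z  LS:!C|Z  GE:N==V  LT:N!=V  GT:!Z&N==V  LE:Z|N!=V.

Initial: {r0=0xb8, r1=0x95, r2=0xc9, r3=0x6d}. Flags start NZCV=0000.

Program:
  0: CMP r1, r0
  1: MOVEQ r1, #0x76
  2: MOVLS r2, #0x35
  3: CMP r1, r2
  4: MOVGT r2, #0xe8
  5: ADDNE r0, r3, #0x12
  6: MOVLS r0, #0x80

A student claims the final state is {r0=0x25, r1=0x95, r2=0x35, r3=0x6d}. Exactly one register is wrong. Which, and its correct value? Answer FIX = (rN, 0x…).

0: ✓ CMP  NZCV=1000
1: · MOVEQ
2: ✓ MOVLS  r2←0x35
3: ✓ CMP  NZCV=0011
4: · MOVGT
5: ✓ ADDNE  r0←0x7f
6: · MOVLS

FIX = (r0, 0x7f)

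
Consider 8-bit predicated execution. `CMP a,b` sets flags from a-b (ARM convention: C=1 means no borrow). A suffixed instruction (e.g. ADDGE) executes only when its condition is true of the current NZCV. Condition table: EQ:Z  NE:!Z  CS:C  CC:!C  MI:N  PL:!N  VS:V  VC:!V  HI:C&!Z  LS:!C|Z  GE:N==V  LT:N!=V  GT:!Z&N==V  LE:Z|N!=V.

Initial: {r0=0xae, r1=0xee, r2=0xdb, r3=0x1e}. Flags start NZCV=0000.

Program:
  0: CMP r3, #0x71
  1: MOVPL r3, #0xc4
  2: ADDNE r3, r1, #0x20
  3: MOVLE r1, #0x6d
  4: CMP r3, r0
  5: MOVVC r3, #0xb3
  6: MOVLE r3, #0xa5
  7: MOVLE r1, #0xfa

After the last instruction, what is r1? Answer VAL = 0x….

VAL = 0x6d

[0] flags=1000 → (cmp)
[1] flags=1000 PL?F → skip
[2] flags=1000 NE?T → r3=0x0e
[3] flags=1000 LE?T → r1=0x6d
[4] flags=0000 → (cmp)
[5] flags=0000 VC?T → r3=0xb3
[6] flags=0000 LE?F → skip
[7] flags=0000 LE?F → skip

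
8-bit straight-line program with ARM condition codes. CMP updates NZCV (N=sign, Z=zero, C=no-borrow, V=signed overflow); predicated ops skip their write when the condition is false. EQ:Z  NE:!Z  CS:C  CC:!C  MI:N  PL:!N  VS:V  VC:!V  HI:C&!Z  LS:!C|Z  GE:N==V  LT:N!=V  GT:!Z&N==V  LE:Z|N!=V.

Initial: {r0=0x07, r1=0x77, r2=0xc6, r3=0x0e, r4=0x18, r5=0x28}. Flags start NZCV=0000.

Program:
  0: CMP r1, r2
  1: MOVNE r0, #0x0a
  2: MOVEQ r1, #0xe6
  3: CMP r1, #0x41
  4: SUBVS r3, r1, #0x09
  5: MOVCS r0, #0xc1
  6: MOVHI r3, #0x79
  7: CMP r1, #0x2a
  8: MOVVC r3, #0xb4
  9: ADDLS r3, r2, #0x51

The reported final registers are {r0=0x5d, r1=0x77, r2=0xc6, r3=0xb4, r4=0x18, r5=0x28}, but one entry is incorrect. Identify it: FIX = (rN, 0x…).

[0] flags=1001 → (cmp)
[1] flags=1001 NE?T → r0=0x0a
[2] flags=1001 EQ?F → skip
[3] flags=0010 → (cmp)
[4] flags=0010 VS?F → skip
[5] flags=0010 CS?T → r0=0xc1
[6] flags=0010 HI?T → r3=0x79
[7] flags=0010 → (cmp)
[8] flags=0010 VC?T → r3=0xb4
[9] flags=0010 LS?F → skip

FIX = (r0, 0xc1)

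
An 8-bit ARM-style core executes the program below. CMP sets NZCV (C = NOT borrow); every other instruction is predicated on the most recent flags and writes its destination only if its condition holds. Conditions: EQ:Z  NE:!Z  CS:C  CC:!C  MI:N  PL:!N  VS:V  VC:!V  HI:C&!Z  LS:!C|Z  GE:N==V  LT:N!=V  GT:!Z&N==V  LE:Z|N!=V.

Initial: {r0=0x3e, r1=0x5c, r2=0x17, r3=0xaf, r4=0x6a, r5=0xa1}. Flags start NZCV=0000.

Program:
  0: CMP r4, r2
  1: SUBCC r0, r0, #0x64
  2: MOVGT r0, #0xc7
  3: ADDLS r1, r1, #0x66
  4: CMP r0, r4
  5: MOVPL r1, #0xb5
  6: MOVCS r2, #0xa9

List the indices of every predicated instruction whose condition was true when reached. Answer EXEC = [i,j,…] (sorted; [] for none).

[0] flags=0010 → (cmp)
[1] flags=0010 CC?F → skip
[2] flags=0010 GT?T → r0=0xc7
[3] flags=0010 LS?F → skip
[4] flags=0011 → (cmp)
[5] flags=0011 PL?T → r1=0xb5
[6] flags=0011 CS?T → r2=0xa9

EXEC = [2,5,6]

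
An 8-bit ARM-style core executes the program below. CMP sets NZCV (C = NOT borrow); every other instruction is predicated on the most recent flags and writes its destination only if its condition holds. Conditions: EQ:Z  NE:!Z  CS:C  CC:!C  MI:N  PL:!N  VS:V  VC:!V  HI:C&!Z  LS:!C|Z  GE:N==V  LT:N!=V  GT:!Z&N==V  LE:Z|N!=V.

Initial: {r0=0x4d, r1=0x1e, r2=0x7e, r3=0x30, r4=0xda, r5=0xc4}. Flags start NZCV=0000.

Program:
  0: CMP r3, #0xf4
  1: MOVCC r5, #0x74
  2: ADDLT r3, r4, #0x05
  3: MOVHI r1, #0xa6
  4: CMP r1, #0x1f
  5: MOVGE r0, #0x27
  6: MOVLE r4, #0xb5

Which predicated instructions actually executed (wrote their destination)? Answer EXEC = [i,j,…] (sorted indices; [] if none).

EXEC = [1,6]

0: ✓ CMP  NZCV=0000
1: ✓ MOVCC  r5←0x74
2: · ADDLT
3: · MOVHI
4: ✓ CMP  NZCV=1000
5: · MOVGE
6: ✓ MOVLE  r4←0xb5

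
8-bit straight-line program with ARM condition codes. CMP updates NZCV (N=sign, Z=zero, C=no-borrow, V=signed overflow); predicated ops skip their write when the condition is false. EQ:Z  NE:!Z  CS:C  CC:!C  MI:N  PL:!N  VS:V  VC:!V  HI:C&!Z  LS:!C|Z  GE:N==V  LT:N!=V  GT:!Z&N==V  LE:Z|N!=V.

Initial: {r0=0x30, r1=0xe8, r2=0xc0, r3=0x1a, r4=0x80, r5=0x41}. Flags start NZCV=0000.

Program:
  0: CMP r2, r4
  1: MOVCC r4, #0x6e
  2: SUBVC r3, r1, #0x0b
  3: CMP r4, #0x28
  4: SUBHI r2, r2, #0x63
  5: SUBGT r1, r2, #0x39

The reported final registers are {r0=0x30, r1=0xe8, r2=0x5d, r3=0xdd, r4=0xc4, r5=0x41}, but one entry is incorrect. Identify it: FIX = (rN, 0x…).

[0] flags=0010 → (cmp)
[1] flags=0010 CC?F → skip
[2] flags=0010 VC?T → r3=0xdd
[3] flags=0011 → (cmp)
[4] flags=0011 HI?T → r2=0x5d
[5] flags=0011 GT?F → skip

FIX = (r4, 0x80)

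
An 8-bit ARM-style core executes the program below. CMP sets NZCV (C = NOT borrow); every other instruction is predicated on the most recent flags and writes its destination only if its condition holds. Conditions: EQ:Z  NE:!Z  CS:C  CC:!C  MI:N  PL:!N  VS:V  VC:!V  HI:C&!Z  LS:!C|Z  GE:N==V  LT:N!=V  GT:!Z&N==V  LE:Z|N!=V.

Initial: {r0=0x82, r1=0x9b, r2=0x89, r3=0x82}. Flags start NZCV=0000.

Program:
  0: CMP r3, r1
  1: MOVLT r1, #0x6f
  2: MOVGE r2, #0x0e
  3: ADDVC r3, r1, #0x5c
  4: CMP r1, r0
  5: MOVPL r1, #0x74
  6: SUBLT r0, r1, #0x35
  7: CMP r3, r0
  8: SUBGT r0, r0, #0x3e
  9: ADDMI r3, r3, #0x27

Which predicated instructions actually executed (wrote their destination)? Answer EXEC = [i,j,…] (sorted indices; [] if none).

EXEC = [1,3,8]

[0] flags=1000 → (cmp)
[1] flags=1000 LT?T → r1=0x6f
[2] flags=1000 GE?F → skip
[3] flags=1000 VC?T → r3=0xcb
[4] flags=1001 → (cmp)
[5] flags=1001 PL?F → skip
[6] flags=1001 LT?F → skip
[7] flags=0010 → (cmp)
[8] flags=0010 GT?T → r0=0x44
[9] flags=0010 MI?F → skip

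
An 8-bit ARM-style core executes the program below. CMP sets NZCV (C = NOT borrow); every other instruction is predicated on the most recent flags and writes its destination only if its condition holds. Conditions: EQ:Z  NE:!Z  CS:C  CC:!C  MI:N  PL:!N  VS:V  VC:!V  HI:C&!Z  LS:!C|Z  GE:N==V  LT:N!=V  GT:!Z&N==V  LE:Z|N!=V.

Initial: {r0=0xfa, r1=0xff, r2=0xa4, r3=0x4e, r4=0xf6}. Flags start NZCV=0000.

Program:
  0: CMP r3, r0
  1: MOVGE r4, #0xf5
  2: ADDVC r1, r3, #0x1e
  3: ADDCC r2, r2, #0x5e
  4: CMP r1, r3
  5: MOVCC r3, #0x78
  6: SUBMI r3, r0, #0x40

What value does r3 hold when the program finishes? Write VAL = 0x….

VAL = 0x4e

[0] flags=0000 → (cmp)
[1] flags=0000 GE?T → r4=0xf5
[2] flags=0000 VC?T → r1=0x6c
[3] flags=0000 CC?T → r2=0x02
[4] flags=0010 → (cmp)
[5] flags=0010 CC?F → skip
[6] flags=0010 MI?F → skip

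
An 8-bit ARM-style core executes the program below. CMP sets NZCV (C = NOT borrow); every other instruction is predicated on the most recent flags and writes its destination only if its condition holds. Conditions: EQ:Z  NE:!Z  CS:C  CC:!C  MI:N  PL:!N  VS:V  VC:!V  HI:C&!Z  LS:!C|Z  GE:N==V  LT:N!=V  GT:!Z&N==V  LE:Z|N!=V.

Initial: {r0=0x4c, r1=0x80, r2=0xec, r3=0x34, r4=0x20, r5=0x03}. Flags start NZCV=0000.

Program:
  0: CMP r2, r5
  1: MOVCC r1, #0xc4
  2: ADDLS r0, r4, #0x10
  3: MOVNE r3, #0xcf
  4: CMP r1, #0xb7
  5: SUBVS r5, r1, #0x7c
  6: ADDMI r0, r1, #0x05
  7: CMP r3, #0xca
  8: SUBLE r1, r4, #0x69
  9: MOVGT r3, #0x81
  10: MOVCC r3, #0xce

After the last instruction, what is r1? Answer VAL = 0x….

0: ✓ CMP  NZCV=1010
1: · MOVCC
2: · ADDLS
3: ✓ MOVNE  r3←0xcf
4: ✓ CMP  NZCV=1000
5: · SUBVS
6: ✓ ADDMI  r0←0x85
7: ✓ CMP  NZCV=0010
8: · SUBLE
9: ✓ MOVGT  r3←0x81
10: · MOVCC

VAL = 0x80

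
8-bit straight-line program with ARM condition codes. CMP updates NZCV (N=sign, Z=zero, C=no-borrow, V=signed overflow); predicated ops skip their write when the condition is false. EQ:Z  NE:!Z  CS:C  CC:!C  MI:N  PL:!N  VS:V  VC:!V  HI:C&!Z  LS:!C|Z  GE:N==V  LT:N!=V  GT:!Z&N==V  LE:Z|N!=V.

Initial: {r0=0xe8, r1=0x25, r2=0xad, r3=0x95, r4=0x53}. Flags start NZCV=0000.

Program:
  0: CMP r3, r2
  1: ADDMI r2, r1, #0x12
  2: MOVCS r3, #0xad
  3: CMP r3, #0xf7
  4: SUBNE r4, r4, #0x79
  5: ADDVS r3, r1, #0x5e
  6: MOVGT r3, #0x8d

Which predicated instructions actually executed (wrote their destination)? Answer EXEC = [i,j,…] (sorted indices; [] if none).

EXEC = [1,4]

[0] flags=1000 → (cmp)
[1] flags=1000 MI?T → r2=0x37
[2] flags=1000 CS?F → skip
[3] flags=1000 → (cmp)
[4] flags=1000 NE?T → r4=0xda
[5] flags=1000 VS?F → skip
[6] flags=1000 GT?F → skip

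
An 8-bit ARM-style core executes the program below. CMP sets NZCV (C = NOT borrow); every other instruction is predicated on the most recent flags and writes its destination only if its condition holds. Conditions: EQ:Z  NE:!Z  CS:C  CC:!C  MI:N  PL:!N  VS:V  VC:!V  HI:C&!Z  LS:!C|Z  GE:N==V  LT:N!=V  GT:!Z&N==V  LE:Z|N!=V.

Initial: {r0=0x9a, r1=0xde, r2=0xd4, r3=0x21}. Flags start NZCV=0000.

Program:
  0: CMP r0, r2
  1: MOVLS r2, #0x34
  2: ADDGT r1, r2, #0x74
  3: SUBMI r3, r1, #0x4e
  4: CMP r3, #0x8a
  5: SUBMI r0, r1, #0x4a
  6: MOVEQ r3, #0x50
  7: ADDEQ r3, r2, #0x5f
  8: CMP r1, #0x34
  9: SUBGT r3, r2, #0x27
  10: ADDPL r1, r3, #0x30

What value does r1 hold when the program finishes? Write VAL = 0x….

VAL = 0xde

[0] flags=1000 → (cmp)
[1] flags=1000 LS?T → r2=0x34
[2] flags=1000 GT?F → skip
[3] flags=1000 MI?T → r3=0x90
[4] flags=0010 → (cmp)
[5] flags=0010 MI?F → skip
[6] flags=0010 EQ?F → skip
[7] flags=0010 EQ?F → skip
[8] flags=1010 → (cmp)
[9] flags=1010 GT?F → skip
[10] flags=1010 PL?F → skip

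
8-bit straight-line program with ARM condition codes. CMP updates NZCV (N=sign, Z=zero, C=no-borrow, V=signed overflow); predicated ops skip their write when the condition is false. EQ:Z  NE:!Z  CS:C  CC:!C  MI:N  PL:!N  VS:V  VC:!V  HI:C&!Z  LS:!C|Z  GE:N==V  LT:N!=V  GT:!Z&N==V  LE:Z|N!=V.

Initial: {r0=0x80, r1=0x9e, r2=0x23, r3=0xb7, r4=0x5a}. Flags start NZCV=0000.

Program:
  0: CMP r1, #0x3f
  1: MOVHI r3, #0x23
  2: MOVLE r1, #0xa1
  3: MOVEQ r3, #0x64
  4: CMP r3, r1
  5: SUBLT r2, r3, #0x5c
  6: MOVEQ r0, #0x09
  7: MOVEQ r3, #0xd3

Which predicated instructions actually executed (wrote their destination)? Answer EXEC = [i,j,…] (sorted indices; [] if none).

[0] flags=0011 → (cmp)
[1] flags=0011 HI?T → r3=0x23
[2] flags=0011 LE?T → r1=0xa1
[3] flags=0011 EQ?F → skip
[4] flags=1001 → (cmp)
[5] flags=1001 LT?F → skip
[6] flags=1001 EQ?F → skip
[7] flags=1001 EQ?F → skip

EXEC = [1,2]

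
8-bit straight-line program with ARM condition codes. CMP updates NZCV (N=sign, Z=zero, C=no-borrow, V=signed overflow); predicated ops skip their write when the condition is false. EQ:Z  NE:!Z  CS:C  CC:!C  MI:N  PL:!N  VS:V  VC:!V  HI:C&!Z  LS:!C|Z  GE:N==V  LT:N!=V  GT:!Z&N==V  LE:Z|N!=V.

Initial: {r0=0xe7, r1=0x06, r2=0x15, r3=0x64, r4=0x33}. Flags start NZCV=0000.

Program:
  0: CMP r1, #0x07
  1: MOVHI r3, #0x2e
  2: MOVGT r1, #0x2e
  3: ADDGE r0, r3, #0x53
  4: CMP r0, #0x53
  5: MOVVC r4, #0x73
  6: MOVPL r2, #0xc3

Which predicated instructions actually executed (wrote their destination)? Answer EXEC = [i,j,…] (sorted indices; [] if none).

0: ✓ CMP  NZCV=1000
1: · MOVHI
2: · MOVGT
3: · ADDGE
4: ✓ CMP  NZCV=1010
5: ✓ MOVVC  r4←0x73
6: · MOVPL

EXEC = [5]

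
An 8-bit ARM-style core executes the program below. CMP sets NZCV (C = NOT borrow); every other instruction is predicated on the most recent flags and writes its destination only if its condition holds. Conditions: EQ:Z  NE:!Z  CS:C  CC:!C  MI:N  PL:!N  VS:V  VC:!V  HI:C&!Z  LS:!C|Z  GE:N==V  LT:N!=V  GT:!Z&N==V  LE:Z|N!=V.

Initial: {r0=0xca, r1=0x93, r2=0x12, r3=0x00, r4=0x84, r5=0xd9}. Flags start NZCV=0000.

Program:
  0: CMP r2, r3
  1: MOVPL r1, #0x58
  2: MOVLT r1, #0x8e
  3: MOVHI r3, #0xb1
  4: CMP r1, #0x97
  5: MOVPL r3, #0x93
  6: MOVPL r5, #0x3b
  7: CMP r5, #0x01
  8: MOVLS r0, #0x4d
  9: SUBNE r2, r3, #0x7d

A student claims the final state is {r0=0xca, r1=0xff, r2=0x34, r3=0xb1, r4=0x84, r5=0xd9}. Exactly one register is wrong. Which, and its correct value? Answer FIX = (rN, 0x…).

FIX = (r1, 0x58)

0: ✓ CMP  NZCV=0010
1: ✓ MOVPL  r1←0x58
2: · MOVLT
3: ✓ MOVHI  r3←0xb1
4: ✓ CMP  NZCV=1001
5: · MOVPL
6: · MOVPL
7: ✓ CMP  NZCV=1010
8: · MOVLS
9: ✓ SUBNE  r2←0x34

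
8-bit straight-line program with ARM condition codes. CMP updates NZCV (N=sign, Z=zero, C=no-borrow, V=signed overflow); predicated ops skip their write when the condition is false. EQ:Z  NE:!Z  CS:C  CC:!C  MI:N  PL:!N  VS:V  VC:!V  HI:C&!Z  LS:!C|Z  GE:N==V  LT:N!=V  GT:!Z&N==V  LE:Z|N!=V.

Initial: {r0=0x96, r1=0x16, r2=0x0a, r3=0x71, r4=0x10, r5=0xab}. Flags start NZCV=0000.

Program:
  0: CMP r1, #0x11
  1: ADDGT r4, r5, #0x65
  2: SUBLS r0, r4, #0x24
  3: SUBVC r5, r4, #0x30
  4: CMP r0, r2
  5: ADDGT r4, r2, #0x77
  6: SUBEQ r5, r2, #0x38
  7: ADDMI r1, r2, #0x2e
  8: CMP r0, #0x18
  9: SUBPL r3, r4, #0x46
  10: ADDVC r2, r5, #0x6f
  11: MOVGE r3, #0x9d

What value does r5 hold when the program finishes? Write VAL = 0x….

VAL = 0xe0

0: ✓ CMP  NZCV=0010
1: ✓ ADDGT  r4←0x10
2: · SUBLS
3: ✓ SUBVC  r5←0xe0
4: ✓ CMP  NZCV=1010
5: · ADDGT
6: · SUBEQ
7: ✓ ADDMI  r1←0x38
8: ✓ CMP  NZCV=0011
9: ✓ SUBPL  r3←0xca
10: · ADDVC
11: · MOVGE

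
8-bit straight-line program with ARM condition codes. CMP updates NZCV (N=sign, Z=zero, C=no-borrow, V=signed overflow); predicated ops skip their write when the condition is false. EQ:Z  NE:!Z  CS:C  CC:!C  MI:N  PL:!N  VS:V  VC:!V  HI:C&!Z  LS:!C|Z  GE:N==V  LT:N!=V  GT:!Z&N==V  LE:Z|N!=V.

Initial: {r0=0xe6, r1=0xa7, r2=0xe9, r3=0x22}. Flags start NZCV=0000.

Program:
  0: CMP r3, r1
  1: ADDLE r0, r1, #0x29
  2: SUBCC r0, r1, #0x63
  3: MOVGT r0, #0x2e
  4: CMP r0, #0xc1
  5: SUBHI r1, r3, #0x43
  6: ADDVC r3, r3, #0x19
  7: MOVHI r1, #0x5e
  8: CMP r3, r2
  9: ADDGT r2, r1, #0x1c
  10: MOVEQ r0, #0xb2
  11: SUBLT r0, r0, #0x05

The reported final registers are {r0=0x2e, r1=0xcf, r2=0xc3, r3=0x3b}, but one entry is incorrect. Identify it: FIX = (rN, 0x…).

[0] flags=0000 → (cmp)
[1] flags=0000 LE?F → skip
[2] flags=0000 CC?T → r0=0x44
[3] flags=0000 GT?T → r0=0x2e
[4] flags=0000 → (cmp)
[5] flags=0000 HI?F → skip
[6] flags=0000 VC?T → r3=0x3b
[7] flags=0000 HI?F → skip
[8] flags=0000 → (cmp)
[9] flags=0000 GT?T → r2=0xc3
[10] flags=0000 EQ?F → skip
[11] flags=0000 LT?F → skip

FIX = (r1, 0xa7)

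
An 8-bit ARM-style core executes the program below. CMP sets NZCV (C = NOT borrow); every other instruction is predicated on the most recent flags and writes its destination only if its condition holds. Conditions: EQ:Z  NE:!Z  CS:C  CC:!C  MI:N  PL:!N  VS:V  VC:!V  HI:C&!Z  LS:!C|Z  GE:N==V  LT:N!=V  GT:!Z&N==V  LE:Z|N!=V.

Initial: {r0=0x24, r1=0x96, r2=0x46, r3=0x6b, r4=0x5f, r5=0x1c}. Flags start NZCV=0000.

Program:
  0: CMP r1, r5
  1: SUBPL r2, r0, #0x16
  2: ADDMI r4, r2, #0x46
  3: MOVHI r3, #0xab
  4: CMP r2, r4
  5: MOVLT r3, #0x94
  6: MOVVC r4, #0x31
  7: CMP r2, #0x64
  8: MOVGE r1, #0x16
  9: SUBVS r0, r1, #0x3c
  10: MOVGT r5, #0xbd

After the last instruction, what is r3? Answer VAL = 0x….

[0] flags=0011 → (cmp)
[1] flags=0011 PL?T → r2=0x0e
[2] flags=0011 MI?F → skip
[3] flags=0011 HI?T → r3=0xab
[4] flags=1000 → (cmp)
[5] flags=1000 LT?T → r3=0x94
[6] flags=1000 VC?T → r4=0x31
[7] flags=1000 → (cmp)
[8] flags=1000 GE?F → skip
[9] flags=1000 VS?F → skip
[10] flags=1000 GT?F → skip

VAL = 0x94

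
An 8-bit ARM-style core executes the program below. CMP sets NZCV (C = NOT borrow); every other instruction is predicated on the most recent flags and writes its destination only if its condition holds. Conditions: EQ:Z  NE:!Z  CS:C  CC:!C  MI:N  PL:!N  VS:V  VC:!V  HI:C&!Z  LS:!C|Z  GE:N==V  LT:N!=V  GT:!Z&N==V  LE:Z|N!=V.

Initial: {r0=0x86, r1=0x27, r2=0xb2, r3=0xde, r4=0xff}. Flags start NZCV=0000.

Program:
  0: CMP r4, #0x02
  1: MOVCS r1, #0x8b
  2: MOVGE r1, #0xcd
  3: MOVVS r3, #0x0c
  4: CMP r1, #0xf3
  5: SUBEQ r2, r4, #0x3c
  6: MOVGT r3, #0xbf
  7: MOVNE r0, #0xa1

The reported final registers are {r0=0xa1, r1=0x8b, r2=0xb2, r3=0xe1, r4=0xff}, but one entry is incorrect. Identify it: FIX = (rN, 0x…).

0: ✓ CMP  NZCV=1010
1: ✓ MOVCS  r1←0x8b
2: · MOVGE
3: · MOVVS
4: ✓ CMP  NZCV=1000
5: · SUBEQ
6: · MOVGT
7: ✓ MOVNE  r0←0xa1

FIX = (r3, 0xde)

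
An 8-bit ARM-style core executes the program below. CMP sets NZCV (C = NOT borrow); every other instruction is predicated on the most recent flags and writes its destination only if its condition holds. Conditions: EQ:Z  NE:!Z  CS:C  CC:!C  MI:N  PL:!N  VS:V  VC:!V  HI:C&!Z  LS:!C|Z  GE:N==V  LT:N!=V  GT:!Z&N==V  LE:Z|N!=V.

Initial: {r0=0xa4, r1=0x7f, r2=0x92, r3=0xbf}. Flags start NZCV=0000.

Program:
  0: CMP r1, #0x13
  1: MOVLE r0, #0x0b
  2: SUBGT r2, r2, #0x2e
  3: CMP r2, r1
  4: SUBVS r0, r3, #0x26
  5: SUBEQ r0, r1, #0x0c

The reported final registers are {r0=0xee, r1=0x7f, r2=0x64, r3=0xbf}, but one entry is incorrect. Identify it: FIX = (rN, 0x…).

[0] flags=0010 → (cmp)
[1] flags=0010 LE?F → skip
[2] flags=0010 GT?T → r2=0x64
[3] flags=1000 → (cmp)
[4] flags=1000 VS?F → skip
[5] flags=1000 EQ?F → skip

FIX = (r0, 0xa4)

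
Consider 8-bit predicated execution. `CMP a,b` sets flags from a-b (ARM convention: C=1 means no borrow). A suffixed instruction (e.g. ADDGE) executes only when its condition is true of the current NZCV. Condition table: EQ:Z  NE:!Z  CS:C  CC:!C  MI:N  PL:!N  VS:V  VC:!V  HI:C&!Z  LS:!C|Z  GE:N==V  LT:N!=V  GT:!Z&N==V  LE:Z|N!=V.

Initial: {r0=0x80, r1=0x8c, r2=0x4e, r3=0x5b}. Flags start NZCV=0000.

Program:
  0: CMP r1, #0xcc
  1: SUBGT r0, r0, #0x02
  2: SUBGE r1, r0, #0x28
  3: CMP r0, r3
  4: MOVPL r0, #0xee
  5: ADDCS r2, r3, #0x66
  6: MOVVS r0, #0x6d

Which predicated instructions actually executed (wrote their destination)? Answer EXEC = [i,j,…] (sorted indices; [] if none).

[0] flags=1000 → (cmp)
[1] flags=1000 GT?F → skip
[2] flags=1000 GE?F → skip
[3] flags=0011 → (cmp)
[4] flags=0011 PL?T → r0=0xee
[5] flags=0011 CS?T → r2=0xc1
[6] flags=0011 VS?T → r0=0x6d

EXEC = [4,5,6]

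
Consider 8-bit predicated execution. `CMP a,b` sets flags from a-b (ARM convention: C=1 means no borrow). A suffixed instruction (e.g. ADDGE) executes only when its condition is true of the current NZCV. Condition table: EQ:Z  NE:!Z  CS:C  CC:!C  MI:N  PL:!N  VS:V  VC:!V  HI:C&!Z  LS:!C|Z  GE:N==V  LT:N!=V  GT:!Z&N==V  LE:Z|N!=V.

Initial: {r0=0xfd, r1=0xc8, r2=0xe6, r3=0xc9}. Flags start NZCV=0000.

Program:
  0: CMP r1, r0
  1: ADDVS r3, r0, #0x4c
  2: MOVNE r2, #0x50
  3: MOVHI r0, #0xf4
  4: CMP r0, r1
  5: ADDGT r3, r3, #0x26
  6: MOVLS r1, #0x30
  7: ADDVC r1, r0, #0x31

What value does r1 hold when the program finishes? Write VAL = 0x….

VAL = 0x2e

0: ✓ CMP  NZCV=1000
1: · ADDVS
2: ✓ MOVNE  r2←0x50
3: · MOVHI
4: ✓ CMP  NZCV=0010
5: ✓ ADDGT  r3←0xef
6: · MOVLS
7: ✓ ADDVC  r1←0x2e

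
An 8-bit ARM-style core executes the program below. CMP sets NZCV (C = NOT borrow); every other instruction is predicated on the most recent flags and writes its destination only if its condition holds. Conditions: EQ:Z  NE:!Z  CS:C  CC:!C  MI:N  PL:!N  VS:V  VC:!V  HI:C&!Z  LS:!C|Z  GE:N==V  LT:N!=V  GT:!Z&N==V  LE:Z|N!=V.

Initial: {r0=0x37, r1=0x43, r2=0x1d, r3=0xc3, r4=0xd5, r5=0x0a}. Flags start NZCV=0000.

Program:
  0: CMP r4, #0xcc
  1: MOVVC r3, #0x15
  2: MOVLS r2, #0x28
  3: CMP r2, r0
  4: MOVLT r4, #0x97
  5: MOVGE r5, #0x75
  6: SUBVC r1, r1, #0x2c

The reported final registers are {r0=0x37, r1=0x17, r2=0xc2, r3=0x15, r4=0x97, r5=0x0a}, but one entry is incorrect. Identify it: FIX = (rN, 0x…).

FIX = (r2, 0x1d)

0: ✓ CMP  NZCV=0010
1: ✓ MOVVC  r3←0x15
2: · MOVLS
3: ✓ CMP  NZCV=1000
4: ✓ MOVLT  r4←0x97
5: · MOVGE
6: ✓ SUBVC  r1←0x17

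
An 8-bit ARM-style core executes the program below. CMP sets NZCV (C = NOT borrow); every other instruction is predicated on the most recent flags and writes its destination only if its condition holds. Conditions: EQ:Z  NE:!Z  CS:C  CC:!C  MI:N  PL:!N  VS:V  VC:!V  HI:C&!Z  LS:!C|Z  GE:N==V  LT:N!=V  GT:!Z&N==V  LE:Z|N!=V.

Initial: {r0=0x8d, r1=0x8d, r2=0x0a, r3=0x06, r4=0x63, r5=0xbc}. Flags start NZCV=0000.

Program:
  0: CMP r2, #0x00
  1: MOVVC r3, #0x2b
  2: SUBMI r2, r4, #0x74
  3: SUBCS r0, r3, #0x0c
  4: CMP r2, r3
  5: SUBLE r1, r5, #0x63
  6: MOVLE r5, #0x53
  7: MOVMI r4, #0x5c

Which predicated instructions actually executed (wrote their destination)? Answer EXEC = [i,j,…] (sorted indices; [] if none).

[0] flags=0010 → (cmp)
[1] flags=0010 VC?T → r3=0x2b
[2] flags=0010 MI?F → skip
[3] flags=0010 CS?T → r0=0x1f
[4] flags=1000 → (cmp)
[5] flags=1000 LE?T → r1=0x59
[6] flags=1000 LE?T → r5=0x53
[7] flags=1000 MI?T → r4=0x5c

EXEC = [1,3,5,6,7]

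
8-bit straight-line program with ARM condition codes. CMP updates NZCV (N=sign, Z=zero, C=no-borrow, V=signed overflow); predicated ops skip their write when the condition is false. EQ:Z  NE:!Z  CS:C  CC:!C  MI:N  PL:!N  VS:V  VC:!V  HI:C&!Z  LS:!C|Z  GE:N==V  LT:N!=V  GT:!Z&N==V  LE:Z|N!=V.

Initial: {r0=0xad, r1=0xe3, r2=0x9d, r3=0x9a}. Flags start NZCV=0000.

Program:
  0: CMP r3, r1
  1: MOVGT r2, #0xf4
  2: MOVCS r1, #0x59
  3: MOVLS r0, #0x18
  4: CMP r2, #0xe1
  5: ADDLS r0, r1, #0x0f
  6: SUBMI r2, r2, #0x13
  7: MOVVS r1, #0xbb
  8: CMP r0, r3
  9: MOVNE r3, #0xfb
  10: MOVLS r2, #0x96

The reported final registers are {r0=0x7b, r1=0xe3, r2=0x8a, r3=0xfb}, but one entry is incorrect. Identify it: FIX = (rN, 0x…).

0: ✓ CMP  NZCV=1000
1: · MOVGT
2: · MOVCS
3: ✓ MOVLS  r0←0x18
4: ✓ CMP  NZCV=1000
5: ✓ ADDLS  r0←0xf2
6: ✓ SUBMI  r2←0x8a
7: · MOVVS
8: ✓ CMP  NZCV=0010
9: ✓ MOVNE  r3←0xfb
10: · MOVLS

FIX = (r0, 0xf2)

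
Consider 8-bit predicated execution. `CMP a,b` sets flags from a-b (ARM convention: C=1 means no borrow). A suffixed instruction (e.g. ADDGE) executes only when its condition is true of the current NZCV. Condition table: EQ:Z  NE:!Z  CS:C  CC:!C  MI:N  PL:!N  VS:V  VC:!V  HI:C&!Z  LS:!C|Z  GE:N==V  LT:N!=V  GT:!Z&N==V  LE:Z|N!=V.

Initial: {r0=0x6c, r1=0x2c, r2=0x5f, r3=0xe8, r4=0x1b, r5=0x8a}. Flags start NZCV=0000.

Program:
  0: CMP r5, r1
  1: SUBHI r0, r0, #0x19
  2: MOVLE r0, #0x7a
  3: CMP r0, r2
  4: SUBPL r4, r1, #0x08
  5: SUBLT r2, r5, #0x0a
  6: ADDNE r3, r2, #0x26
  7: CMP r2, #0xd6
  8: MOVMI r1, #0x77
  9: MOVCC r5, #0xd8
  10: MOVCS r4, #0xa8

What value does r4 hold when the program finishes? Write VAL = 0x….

[0] flags=0011 → (cmp)
[1] flags=0011 HI?T → r0=0x53
[2] flags=0011 LE?T → r0=0x7a
[3] flags=0010 → (cmp)
[4] flags=0010 PL?T → r4=0x24
[5] flags=0010 LT?F → skip
[6] flags=0010 NE?T → r3=0x85
[7] flags=1001 → (cmp)
[8] flags=1001 MI?T → r1=0x77
[9] flags=1001 CC?T → r5=0xd8
[10] flags=1001 CS?F → skip

VAL = 0x24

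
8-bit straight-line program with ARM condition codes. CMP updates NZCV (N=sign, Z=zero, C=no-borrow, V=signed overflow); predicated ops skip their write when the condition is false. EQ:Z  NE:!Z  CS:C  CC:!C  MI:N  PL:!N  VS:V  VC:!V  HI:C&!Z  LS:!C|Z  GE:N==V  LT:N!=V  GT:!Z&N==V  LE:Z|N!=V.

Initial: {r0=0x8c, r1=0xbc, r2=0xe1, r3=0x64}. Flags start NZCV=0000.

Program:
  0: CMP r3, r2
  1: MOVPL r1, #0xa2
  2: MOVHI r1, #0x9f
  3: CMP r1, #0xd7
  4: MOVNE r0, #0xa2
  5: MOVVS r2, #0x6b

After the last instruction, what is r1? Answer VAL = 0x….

VAL = 0xbc

[0] flags=1001 → (cmp)
[1] flags=1001 PL?F → skip
[2] flags=1001 HI?F → skip
[3] flags=1000 → (cmp)
[4] flags=1000 NE?T → r0=0xa2
[5] flags=1000 VS?F → skip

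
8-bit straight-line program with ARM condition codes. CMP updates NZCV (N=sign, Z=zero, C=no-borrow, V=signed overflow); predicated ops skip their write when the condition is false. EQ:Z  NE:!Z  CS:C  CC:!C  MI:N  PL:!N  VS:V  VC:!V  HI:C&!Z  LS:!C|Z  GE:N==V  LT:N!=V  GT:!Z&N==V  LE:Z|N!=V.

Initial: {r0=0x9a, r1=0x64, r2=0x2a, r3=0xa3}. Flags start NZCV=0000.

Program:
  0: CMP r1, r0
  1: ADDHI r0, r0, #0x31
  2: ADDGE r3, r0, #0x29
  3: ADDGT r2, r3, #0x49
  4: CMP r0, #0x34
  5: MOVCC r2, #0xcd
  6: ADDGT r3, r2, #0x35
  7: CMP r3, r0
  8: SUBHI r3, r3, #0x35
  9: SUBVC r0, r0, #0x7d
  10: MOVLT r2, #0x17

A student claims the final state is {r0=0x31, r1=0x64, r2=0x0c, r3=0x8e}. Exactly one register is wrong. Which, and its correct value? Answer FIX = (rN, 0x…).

[0] flags=1001 → (cmp)
[1] flags=1001 HI?F → skip
[2] flags=1001 GE?T → r3=0xc3
[3] flags=1001 GT?T → r2=0x0c
[4] flags=0011 → (cmp)
[5] flags=0011 CC?F → skip
[6] flags=0011 GT?F → skip
[7] flags=0010 → (cmp)
[8] flags=0010 HI?T → r3=0x8e
[9] flags=0010 VC?T → r0=0x1d
[10] flags=0010 LT?F → skip

FIX = (r0, 0x1d)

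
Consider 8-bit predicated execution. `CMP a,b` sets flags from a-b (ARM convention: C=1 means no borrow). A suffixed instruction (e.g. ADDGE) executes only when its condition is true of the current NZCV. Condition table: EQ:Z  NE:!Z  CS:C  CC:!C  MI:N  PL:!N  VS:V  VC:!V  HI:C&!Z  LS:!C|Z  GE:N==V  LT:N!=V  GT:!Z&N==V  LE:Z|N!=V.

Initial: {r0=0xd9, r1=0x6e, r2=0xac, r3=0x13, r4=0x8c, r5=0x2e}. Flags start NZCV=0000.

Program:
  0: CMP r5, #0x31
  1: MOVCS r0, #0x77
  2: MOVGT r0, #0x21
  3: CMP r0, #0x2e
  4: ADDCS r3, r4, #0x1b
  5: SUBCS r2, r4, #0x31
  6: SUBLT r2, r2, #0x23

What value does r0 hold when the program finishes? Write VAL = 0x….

VAL = 0xd9

0: ✓ CMP  NZCV=1000
1: · MOVCS
2: · MOVGT
3: ✓ CMP  NZCV=1010
4: ✓ ADDCS  r3←0xa7
5: ✓ SUBCS  r2←0x5b
6: ✓ SUBLT  r2←0x38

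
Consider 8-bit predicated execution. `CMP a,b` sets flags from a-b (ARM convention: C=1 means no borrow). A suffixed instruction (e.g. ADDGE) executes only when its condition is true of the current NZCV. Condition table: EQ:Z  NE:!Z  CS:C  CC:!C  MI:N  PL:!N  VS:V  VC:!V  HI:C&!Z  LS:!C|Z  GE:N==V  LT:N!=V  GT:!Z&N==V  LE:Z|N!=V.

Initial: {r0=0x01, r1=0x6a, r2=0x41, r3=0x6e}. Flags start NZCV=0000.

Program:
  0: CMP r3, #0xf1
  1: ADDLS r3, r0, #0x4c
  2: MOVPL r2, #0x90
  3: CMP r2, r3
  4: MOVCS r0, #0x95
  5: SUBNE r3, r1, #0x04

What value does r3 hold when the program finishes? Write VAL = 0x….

0: ✓ CMP  NZCV=0000
1: ✓ ADDLS  r3←0x4d
2: ✓ MOVPL  r2←0x90
3: ✓ CMP  NZCV=0011
4: ✓ MOVCS  r0←0x95
5: ✓ SUBNE  r3←0x66

VAL = 0x66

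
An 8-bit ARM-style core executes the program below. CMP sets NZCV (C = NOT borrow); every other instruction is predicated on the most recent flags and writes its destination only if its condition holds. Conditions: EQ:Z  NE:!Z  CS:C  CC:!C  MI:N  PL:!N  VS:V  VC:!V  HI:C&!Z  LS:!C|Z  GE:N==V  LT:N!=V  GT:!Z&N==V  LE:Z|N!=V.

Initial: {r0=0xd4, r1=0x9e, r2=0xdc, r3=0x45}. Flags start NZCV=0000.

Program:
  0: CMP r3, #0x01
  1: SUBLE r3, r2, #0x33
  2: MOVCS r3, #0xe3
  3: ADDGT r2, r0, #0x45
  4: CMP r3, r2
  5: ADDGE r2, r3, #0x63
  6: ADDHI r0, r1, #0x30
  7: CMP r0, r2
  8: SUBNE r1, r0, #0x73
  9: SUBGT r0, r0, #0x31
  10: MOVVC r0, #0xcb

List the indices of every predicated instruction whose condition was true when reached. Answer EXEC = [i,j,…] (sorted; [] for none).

EXEC = [2,3,6,8,10]

0: ✓ CMP  NZCV=0010
1: · SUBLE
2: ✓ MOVCS  r3←0xe3
3: ✓ ADDGT  r2←0x19
4: ✓ CMP  NZCV=1010
5: · ADDGE
6: ✓ ADDHI  r0←0xce
7: ✓ CMP  NZCV=1010
8: ✓ SUBNE  r1←0x5b
9: · SUBGT
10: ✓ MOVVC  r0←0xcb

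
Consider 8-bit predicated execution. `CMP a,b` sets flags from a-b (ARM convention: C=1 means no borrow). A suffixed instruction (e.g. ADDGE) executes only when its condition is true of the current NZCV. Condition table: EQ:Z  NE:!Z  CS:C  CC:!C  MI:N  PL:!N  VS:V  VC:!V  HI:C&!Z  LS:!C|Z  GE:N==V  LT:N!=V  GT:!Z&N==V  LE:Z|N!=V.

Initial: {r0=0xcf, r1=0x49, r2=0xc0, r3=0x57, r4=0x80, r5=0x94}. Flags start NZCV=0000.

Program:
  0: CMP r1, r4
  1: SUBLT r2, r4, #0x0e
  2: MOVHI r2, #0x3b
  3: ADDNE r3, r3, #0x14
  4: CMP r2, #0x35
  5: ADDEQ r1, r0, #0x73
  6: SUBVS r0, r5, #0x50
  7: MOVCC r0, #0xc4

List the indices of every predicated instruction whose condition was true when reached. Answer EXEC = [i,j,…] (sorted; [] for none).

[0] flags=1001 → (cmp)
[1] flags=1001 LT?F → skip
[2] flags=1001 HI?F → skip
[3] flags=1001 NE?T → r3=0x6b
[4] flags=1010 → (cmp)
[5] flags=1010 EQ?F → skip
[6] flags=1010 VS?F → skip
[7] flags=1010 CC?F → skip

EXEC = [3]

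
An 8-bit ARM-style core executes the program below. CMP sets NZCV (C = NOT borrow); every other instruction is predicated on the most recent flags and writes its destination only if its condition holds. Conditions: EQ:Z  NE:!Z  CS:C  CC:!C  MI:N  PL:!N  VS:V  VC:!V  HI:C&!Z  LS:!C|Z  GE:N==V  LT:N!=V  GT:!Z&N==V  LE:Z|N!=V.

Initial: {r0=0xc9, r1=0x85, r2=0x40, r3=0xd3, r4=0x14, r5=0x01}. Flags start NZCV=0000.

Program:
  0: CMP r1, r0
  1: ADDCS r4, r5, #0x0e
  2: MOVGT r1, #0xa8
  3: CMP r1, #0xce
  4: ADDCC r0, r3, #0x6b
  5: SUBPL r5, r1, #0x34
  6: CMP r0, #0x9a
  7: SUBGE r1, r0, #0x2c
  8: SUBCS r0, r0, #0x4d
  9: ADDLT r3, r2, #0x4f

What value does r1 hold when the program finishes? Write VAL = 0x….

VAL = 0x12

[0] flags=1000 → (cmp)
[1] flags=1000 CS?F → skip
[2] flags=1000 GT?F → skip
[3] flags=1000 → (cmp)
[4] flags=1000 CC?T → r0=0x3e
[5] flags=1000 PL?F → skip
[6] flags=1001 → (cmp)
[7] flags=1001 GE?T → r1=0x12
[8] flags=1001 CS?F → skip
[9] flags=1001 LT?F → skip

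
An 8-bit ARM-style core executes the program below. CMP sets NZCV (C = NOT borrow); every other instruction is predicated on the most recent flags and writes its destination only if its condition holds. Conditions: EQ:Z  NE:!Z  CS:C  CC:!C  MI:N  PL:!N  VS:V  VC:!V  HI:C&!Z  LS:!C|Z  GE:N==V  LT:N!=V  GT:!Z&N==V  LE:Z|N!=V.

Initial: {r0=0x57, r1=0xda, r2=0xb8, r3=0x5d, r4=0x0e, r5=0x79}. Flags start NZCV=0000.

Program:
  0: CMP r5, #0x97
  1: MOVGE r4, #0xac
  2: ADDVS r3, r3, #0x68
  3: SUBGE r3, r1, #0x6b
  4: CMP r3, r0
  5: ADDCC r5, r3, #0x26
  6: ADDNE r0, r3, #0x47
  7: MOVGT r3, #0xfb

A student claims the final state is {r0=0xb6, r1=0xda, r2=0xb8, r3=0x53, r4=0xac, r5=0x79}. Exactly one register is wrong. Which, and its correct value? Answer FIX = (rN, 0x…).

FIX = (r3, 0xfb)

0: ✓ CMP  NZCV=1001
1: ✓ MOVGE  r4←0xac
2: ✓ ADDVS  r3←0xc5
3: ✓ SUBGE  r3←0x6f
4: ✓ CMP  NZCV=0010
5: · ADDCC
6: ✓ ADDNE  r0←0xb6
7: ✓ MOVGT  r3←0xfb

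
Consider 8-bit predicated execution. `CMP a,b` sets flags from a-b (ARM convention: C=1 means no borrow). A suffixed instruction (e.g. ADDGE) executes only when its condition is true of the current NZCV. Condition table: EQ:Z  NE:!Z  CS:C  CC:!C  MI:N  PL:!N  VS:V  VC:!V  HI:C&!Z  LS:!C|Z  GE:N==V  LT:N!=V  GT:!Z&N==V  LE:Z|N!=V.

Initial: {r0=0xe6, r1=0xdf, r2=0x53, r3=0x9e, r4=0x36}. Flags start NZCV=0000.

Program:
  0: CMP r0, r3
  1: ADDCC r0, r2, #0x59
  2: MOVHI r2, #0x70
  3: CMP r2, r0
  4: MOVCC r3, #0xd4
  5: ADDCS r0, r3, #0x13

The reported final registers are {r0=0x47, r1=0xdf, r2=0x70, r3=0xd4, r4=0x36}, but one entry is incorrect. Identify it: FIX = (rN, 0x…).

[0] flags=0010 → (cmp)
[1] flags=0010 CC?F → skip
[2] flags=0010 HI?T → r2=0x70
[3] flags=1001 → (cmp)
[4] flags=1001 CC?T → r3=0xd4
[5] flags=1001 CS?F → skip

FIX = (r0, 0xe6)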